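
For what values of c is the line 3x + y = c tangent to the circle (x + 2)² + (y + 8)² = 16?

c = −14 ± 4√10

The line touches the circle iff its distance from (−2, −8) is 4:
|3·(−2) + 1·(−8) − c| / √10 = 4
|c − (−14)| = 4√10.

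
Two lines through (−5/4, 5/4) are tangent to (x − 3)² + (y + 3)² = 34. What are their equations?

Let a tangent through (−5/4, 5/4) have slope m. Its distance from (3, −3) must equal √34:
[m·(17/4) − (−17/4)]² = 34(m² + 1)
15m² − 34m + 15 = 0, so m = 3/5 or m = 5/3.
Through (−5/4, 5/4) these give 3x − 5y = −10 and 5x − 3y = −10.

3x − 5y = −10 and 5x − 3y = −10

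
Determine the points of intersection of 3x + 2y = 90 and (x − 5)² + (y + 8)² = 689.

(22, 12) and (30, 0)

From the line, y = (90 − 3x)/2. Substituting:
13x² − 676x + 8580 = 0  ⟹  x² − 52x + 660 = 0
x = 30 or x = 22, giving (30, 0) and (22, 12).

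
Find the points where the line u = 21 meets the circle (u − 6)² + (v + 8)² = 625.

The line gives u = 21. Substituting into the circle:
v² + 16v − 336 = 0
v = 12 or v = −28, giving (21, 12) and (21, −28).

(21, −28) and (21, 12)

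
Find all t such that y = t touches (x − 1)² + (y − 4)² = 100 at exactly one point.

Tangency holds when the distance from the centre (1, 4) to the line equals the radius 10:
|0·1 + 1·4 − t| / √1 = 10
|t − (4)| = 10, so t = 14 or t = −6.

t = −6 or t = 14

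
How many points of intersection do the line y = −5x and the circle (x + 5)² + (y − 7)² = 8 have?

0

d² = (5·(−5) + 1·7 − (0))²/26 = 162/13; r² = 8.
Since d² > r², the line lies outside the circle.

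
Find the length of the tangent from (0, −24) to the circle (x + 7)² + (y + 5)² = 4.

Centre (−7, −5), r² = 4. |PO|² = (7)² + (−19)² = 410.
The tangent meets the radius at right angles, so tangent² = |PO|² − r² = 410 − 4 = 406.

√406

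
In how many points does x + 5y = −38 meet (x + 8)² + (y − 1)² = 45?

d² = (1·(−8) + 5·1 − (−38))²/26 = 1225/26; r² = 45.
Since d² > r², the line lies outside the circle.

0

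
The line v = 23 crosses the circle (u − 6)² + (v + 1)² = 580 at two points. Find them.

Substitute v = 23:
u² − 12u + 32 = 0
u = 8 or u = 4, giving (8, 23) and (4, 23).

(4, 23) and (8, 23)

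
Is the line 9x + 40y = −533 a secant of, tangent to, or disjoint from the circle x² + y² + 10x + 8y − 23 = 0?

tangent

Substituting the line into the circle gives 1681x² + 22714x + 76729 = 0.
Discriminant = (22714)² − 4·1681·(76729) = 0.
A repeated root: the line is tangent.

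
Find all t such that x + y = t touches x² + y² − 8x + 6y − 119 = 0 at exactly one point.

t = 1 ± 12√2

For a tangent, require d(centre, line) = r = 12.
|1·4 + 1·(−3) − t| / √2 = 12
|t − (1)| = 12√2.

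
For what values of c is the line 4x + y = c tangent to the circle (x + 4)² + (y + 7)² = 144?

c = −23 ± 12√17

Tangency holds when the distance from the centre (−4, −7) to the line equals the radius 12:
|4·(−4) + 1·(−7) − c| / √17 = 12
|c − (−23)| = 12√17.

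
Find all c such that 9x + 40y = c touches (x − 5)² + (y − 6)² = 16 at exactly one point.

The line touches the circle iff its distance from (5, 6) is 4:
|9·5 + 40·6 − c| / √1681 = 4
|c − (285)| = 4·41, so c = 449 or c = 121.

c = 121 or c = 449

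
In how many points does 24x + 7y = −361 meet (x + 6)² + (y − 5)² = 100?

0

Substituting the line into the circle gives 625x² + 19596x + 153680 = 0.
Δ = 384003216 − 384200000 = −196784.
No real roots: the line does not meet the circle.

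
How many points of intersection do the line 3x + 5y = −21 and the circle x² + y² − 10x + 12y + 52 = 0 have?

2

Substituting the line into the circle gives 34x² − 304x + 481 = 0.
Δ = 92416 − 65416 = 27000.
Two real roots: the line is a secant.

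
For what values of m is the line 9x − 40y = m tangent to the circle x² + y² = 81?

The line touches the circle iff its distance from (0, 0) is 9:
|9·0 − 40·0 − m| / √1681 = 9
|m| = 9·41, so m = 369 or m = −369.

m = −369 or m = 369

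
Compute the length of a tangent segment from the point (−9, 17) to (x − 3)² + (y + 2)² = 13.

2√123

With centre O = (3, −2), |OP|² = 505 and r² = 13.
Power of the point: PT² = |PO|² − r² = 492, so PT = 2√123.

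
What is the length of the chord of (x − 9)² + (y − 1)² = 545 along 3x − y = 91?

7√10

Centre (9, 1), r² = 545. Perpendicular distance d from centre to line = |−65| / √10 = 65/√10.
Half the chord is √(r² − d²) = √(245/2), so the full chord is 7√10.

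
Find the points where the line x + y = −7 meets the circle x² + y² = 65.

Substitute y = −x − 7:
2x² + 14x − 16 = 0  ⟹  x² + 7x − 8 = 0
x = 1 or x = −8, giving (1, −8) and (−8, 1).

(−8, 1) and (1, −8)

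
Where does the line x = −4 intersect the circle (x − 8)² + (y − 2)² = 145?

(−4, 1) and (−4, 3)

The line gives x = −4. Substituting into the circle:
y² − 4y + 3 = 0
y = 3 or y = 1, giving (−4, 3) and (−4, 1).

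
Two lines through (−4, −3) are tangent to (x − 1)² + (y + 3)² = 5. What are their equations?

Let a tangent through (−4, −3) have slope m. Its distance from (1, −3) must equal √5:
[m·(5) − (0)]² = 5(m² + 1)
4m² − 1 = 0, so m = −1/2 or m = 1/2.
With m = −1/2: x + 2y = −10. With m = 1/2: x − 2y = 2.

x + 2y = −10 and x − 2y = 2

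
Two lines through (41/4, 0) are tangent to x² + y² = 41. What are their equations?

4x + 5y = 41 and 4x − 5y = 41

Let a tangent through (41/4, 0) have slope m. Its distance from (0, 0) must equal √41:
(−41/4m − (0))² = 41(m² + 1)
25m² − 16 = 0, so m = −4/5 or m = 4/5.
Through (41/4, 0) these give 4x + 5y = 41 and 4x − 5y = 41.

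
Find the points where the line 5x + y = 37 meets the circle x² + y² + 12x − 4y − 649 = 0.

Express y = −5x + 37 and substitute into the circle:
26x² − 338x + 572 = 0  ⟹  x² − 13x + 22 = 0
x = 11 or x = 2, giving (11, −18) and (2, 27).

(2, 27) and (11, −18)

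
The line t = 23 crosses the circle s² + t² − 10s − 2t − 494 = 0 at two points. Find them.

(−1, 23) and (11, 23)

Express t = 23 and substitute into the circle:
s² − 10s − 11 = 0
s = 11 or s = −1, giving (11, 23) and (−1, 23).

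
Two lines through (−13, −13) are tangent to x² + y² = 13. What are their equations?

Write the tangent as mx − y + (−13 − m·(−13)) = 0 and set its distance from the centre to √13:
[m·(13) − (13)]² = 13(m² + 1)
6m² − 13m + 6 = 0, so m = 3/2 or m = 2/3.
With m = 3/2: 3x − 2y = −13. With m = 2/3: 2x − 3y = 13.

3x − 2y = −13 and 2x − 3y = 13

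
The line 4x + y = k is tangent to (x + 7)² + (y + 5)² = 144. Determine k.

k = −33 ± 12√17

Tangency holds when the distance from the centre (−7, −5) to the line equals the radius 12:
|4·(−7) + 1·(−5) − k| / √17 = 12
|k − (−33)| = 12√17.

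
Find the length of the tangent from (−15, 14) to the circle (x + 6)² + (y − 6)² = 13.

The centre is (−6, 6) and r = √13. The square of the distance from P to the centre is 81 + 64 = 145.
Power of the point: PT² = |PO|² − r² = 132, so PT = 2√33.

2√33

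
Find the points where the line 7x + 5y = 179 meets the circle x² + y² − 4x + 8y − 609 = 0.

(12, 19) and (27, −2)

Express y = (179 − 7x)/5 and substitute into the circle:
74x² − 2886x + 23976 = 0  ⟹  x² − 39x + 324 = 0
x = 27 or x = 12, giving (27, −2) and (12, 19).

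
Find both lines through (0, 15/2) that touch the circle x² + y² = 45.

x − 2y = −15 and x + 2y = 15

Write the tangent as mx − y + (15/2 − m·(0)) = 0 and set its distance from the centre to 3√5:
[m·(0) − (−15/2)]² = 45(m² + 1)
4m² − 1 = 0, so m = 1/2 or m = −1/2.
With m = 1/2: x − 2y = −15. With m = −1/2: x + 2y = 15.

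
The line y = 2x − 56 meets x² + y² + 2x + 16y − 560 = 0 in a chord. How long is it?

Centre (−1, −8), r² = 625. Perpendicular distance d from centre to line = |−50| / √5 = 50/√5.
Half the chord is √(r² − d²) = √(125), so the full chord is 10√5.

10√5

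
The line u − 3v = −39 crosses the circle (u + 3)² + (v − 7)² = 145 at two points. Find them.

(−15, 8) and (6, 15)

From the line, v = (39 + u)/3. Substituting:
10u² + 90u − 900 = 0  ⟹  u² + 9u − 90 = 0
u = 6 or u = −15, giving (6, 15) and (−15, 8).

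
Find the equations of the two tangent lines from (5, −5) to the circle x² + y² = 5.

2x + y = 5 and x + 2y = −5

Let a tangent through (5, −5) have slope m. Its distance from (0, 0) must equal √5:
[m·(−5) − (5)]² = 5(m² + 1)
2m² + 5m + 2 = 0, so m = −2 or m = −1/2.
With m = −2: 2x + y = 5. With m = −1/2: x + 2y = −5.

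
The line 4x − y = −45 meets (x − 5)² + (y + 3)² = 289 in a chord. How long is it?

Substitute y = 4x + 45:
17x² + 374x + 2040 = 0  ⟹  x² + 22x + 120 = 0
x = −10 or x = −12, giving (−10, 5) and (−12, −3).
|(−10, 5) − (−12, −3)| = √((2)² + (8)²) = 2√17.

2√17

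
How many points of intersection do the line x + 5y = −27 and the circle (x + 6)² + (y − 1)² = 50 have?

Substituting the line into the circle gives 26x² + 364x + 674 = 0.
Δ = 132496 − 70096 = 62400.
Two real roots: the line is a secant.

2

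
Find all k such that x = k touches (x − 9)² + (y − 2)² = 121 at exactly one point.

k = −2 or k = 20

The line touches the circle iff its distance from (9, 2) is 11:
|1·9 + 0·2 − k| / √1 = 11
|k − (9)| = 11, so k = 20 or k = −2.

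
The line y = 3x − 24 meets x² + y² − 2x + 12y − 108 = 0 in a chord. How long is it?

7√10

The distance from (1, −6) to the line is 15/√10, and r² = 145.
Chord = 2√(r² − d²) = 2·√(245/2) = 7√10.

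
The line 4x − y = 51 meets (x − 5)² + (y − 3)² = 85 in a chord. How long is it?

Substitute y = 4x − 51:
17x² − 442x + 2856 = 0  ⟹  x² − 26x + 168 = 0
x = 14 or x = 12, giving (14, 5) and (12, −3).
Chord length = distance between (14, 5) and (12, −3) = √68 = 2√17.

2√17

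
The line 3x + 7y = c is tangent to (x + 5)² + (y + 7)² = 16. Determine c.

Tangency holds when the distance from the centre (−5, −7) to the line equals the radius 4:
|3·(−5) + 7·(−7) − c| / √58 = 4
|c − (−64)| = 4√58.

c = −64 ± 4√58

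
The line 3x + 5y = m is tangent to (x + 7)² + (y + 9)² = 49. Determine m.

m = −66 ± 7√34

For a tangent, require d(centre, line) = r = 7.
|3·(−7) + 5·(−9) − m| / √34 = 7
|m − (−66)| = 7√34.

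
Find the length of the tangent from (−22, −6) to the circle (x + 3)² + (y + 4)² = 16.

The centre is (−3, −4) and r = 4. The square of the distance from P to the centre is 361 + 4 = 365.
Power of the point: PT² = |PO|² − r² = 349, so PT = √349.

√349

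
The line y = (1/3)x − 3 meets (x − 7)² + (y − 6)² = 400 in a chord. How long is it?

From the line, y = (−9 + x)/3. Substituting:
10x² − 180x − 2430 = 0  ⟹  x² − 18x − 243 = 0
x = 27 or x = −9, giving (27, 6) and (−9, −6).
|(27, 6) − (−9, −6)| = √((36)² + (12)²) = 12√10.

12√10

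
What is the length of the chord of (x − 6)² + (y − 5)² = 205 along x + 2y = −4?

10√5

The distance from (6, 5) to the line is 20/√5, and r² = 205.
Chord = 2√(r² − d²) = 2·√(125) = 10√5.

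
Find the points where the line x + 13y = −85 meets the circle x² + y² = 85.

From the line, y = (−85 − x)/13. Substituting:
170x² + 170x − 7140 = 0  ⟹  x² + x − 42 = 0
x = 6 or x = −7, giving (6, −7) and (−7, −6).

(−7, −6) and (6, −7)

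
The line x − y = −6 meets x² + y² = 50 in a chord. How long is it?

Substitute y = x + 6:
2x² + 12x − 14 = 0  ⟹  x² + 6x − 7 = 0
x = 1 or x = −7, giving (1, 7) and (−7, −1).
Chord length = distance between (1, 7) and (−7, −1) = √128 = 8√2.

8√2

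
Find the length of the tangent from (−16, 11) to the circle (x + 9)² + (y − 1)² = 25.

2√31

With centre O = (−9, 1), |OP|² = 149 and r² = 25.
The tangent meets the radius at right angles, so tangent² = |PO|² − r² = 149 − 25 = 124.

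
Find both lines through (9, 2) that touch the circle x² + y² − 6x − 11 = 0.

2x − y = 16 and x + 2y = 13

Let a tangent through (9, 2) have slope m. Its distance from (3, 0) must equal 2√5:
[m·(−6) − (−2)]² = 20(m² + 1)
2m² − 3m − 2 = 0, so m = 2 or m = −1/2.
Through (9, 2) these give 2x − y = 16 and x + 2y = 13.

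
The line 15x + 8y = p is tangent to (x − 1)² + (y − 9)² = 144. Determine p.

For a tangent, require d(centre, line) = r = 12.
|15·1 + 8·9 − p| / √289 = 12
|p − (87)| = 12·17, so p = 291 or p = −117.

p = −117 or p = 291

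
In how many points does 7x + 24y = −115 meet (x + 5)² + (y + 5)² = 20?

2

Substituting the line into the circle gives 625x² + 5690x + 2905 = 0.
Δ = 32376100 − 7262500 = 25113600.
Two real roots: the line is a secant.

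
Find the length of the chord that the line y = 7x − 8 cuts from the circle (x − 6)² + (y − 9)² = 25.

From the line, y = 7x − 8. Substituting:
50x² − 250x + 300 = 0  ⟹  x² − 5x + 6 = 0
x = 3 or x = 2, giving (3, 13) and (2, 6).
|(3, 13) − (2, 6)| = √((1)² + (7)²) = 5√2.

5√2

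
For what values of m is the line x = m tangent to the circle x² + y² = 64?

m = −8 or m = 8

Tangency holds when the distance from the centre (0, 0) to the line equals the radius 8:
|1·0 + 0·0 − m| / √1 = 8
|m| = 8, so m = 8 or m = −8.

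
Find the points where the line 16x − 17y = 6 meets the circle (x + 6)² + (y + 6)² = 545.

Substitute y = (−6 + 16x)/17:
545x² + 6540x − 137885 = 0  ⟹  x² + 12x − 253 = 0
x = 11 or x = −23, giving (11, 10) and (−23, −22).

(−23, −22) and (11, 10)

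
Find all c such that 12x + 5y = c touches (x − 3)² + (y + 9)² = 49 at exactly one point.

c = −100 or c = 82

Tangency holds when the distance from the centre (3, −9) to the line equals the radius 7:
|12·3 + 5·(−9) − c| / √169 = 7
|c − (−9)| = 7·13, so c = 82 or c = −100.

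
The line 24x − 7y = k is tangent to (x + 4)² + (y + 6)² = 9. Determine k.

Tangency holds when the distance from the centre (−4, −6) to the line equals the radius 3:
|24·(−4) − 7·(−6) − k| / √625 = 3
|k − (−54)| = 3·25, so k = 21 or k = −129.

k = −129 or k = 21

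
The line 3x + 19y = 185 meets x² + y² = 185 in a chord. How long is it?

√370

From the line, y = (185 − 3x)/19. Substituting:
370x² − 1110x − 32560 = 0  ⟹  x² − 3x − 88 = 0
x = 11 or x = −8, giving (11, 8) and (−8, 11).
|(11, 8) − (−8, 11)| = √((19)² + (−3)²) = √370.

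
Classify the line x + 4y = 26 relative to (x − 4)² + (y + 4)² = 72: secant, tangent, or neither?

Centre (4, −4), r² = 72. Distance² from centre to line = (−38)²/17 = 1444/17.
Since d² > r², the line lies outside the circle.

neither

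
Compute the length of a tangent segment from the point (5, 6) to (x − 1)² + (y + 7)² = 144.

√41

Centre (1, −7), r² = 144. |PO|² = (4)² + (13)² = 185.
The tangent meets the radius at right angles, so tangent² = |PO|² − r² = 185 − 144 = 41.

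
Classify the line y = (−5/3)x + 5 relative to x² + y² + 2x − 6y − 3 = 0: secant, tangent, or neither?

d² = (5·(−1) + 3·3 − (15))²/34 = 121/34; r² = 13.
Since d² < r², the line cuts the circle twice.

secant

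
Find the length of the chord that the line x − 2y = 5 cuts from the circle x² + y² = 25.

4√5

Express y = (−5 + x)/2 and substitute into the circle:
5x² − 10x − 75 = 0  ⟹  x² − 2x − 15 = 0
x = 5 or x = −3, giving (5, 0) and (−3, −4).
Chord length = distance between (5, 0) and (−3, −4) = √80 = 4√5.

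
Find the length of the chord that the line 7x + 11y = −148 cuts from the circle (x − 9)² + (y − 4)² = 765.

3√170

The distance from (9, 4) to the line is 255/√170, and r² = 765.
Chord = 2√(r² − d²) = 2·√(765/2) = 3√170.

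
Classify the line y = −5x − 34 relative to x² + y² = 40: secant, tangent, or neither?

d² = (5·0 + 1·0 − (−34))²/26 = 578/13; r² = 40.
Since d² > r², the line lies outside the circle.

neither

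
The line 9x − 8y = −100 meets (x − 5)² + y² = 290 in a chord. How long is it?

From the line, y = (100 + 9x)/8. Substituting:
145x² + 1160x − 6960 = 0  ⟹  x² + 8x − 48 = 0
x = 4 or x = −12, giving (4, 17) and (−12, −1).
Chord length = distance between (4, 17) and (−12, −1) = √580 = 2√145.

2√145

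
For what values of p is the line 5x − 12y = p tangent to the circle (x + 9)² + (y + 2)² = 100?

Tangency holds when the distance from the centre (−9, −2) to the line equals the radius 10:
|5·(−9) − 12·(−2) − p| / √169 = 10
|p − (−21)| = 10·13, so p = 109 or p = −151.

p = −151 or p = 109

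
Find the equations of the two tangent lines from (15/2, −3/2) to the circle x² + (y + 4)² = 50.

7x − y = 54 and x + y = 6

A line y − (−3/2) = m(x − (15/2)) is tangent when its distance from (0, −4) is 5√2:
[m·(−15/2) − (−5/2)]² = 50(m² + 1)
m² − 6m − 7 = 0, so m = 7 or m = −1.
Through (15/2, −3/2) these give 7x − y = 54 and x + y = 6.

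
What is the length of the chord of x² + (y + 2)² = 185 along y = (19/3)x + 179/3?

√370

Centre (0, −2), r² = 185. Perpendicular distance d from centre to line = |185| / √370 = 185/√370.
Chord = 2√(r² − d²) = 2·√(185/2) = √370.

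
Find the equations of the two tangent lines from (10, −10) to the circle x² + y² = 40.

3x + y = 20 and x + 3y = −20

A line y − (−10) = m(x − (10)) is tangent when its distance from (0, 0) is 2√10:
(−10m − (10))² = 40(m² + 1)
3m² + 10m + 3 = 0, so m = −3 or m = −1/3.
With m = −3: 3x + y = 20. With m = −1/3: x + 3y = −20.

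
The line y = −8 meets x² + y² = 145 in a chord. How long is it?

18

Centre (0, 0), r² = 145. Perpendicular distance d from centre to line = |8| / √1 = 8.
Half the chord is √(r² − d²) = √(81), so the full chord is 18.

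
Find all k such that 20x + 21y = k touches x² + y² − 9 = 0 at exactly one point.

Tangency holds when the distance from the centre (0, 0) to the line equals the radius 3:
|20·0 + 21·0 − k| / √841 = 3
|k| = 3·29, so k = 87 or k = −87.

k = −87 or k = 87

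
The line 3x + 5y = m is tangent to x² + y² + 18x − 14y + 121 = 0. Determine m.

m = 8 ± 3√34

Tangency holds when the distance from the centre (−9, 7) to the line equals the radius 3:
|3·(−9) + 5·7 − m| / √34 = 3
|m − (8)| = 3√34.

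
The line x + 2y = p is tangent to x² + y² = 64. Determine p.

p = ±8√5

Tangency holds when the distance from the centre (0, 0) to the line equals the radius 8:
|1·0 + 2·0 − p| / √5 = 8
|p| = 8√5.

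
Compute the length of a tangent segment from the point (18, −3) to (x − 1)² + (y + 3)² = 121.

Centre (1, −3), r² = 121. |PO|² = (17)² + (0)² = 289.
The tangent meets the radius at right angles, so tangent² = |PO|² − r² = 289 − 121 = 168.

2√42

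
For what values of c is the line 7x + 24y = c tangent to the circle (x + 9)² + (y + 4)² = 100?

c = −409 or c = 91

Tangency holds when the distance from the centre (−9, −4) to the line equals the radius 10:
|7·(−9) + 24·(−4) − c| / √625 = 10
|c − (−159)| = 10·25, so c = 91 or c = −409.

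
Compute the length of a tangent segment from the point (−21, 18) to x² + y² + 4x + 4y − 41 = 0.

The centre is (−2, −2) and r = 7. The square of the distance from P to the centre is 361 + 400 = 761.
By the tangent–radius right angle, tangent length = √(|PO|² − r²) = √712 = 2√178.

2√178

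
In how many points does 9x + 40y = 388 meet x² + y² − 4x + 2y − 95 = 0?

1

d² = (9·2 + 40·(−1) − (388))²/1681 = 100; r² = 100.
Since d² = r², the line is tangent.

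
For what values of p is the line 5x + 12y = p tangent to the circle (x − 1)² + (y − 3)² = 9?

Tangency holds when the distance from the centre (1, 3) to the line equals the radius 3:
|5·1 + 12·3 − p| / √169 = 3
|p − (41)| = 3·13, so p = 80 or p = 2.

p = 2 or p = 80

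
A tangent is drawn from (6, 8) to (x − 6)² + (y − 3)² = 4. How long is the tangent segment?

With centre O = (6, 3), |OP|² = 25 and r² = 4.
The tangent meets the radius at right angles, so tangent² = |PO|² − r² = 25 − 4 = 21.

√21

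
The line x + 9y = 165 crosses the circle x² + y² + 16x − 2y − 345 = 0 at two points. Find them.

(−15, 20) and (3, 18)

From the line, y = (165 − x)/9. Substituting:
82x² + 984x − 3690 = 0  ⟹  x² + 12x − 45 = 0
x = 3 or x = −15, giving (3, 18) and (−15, 20).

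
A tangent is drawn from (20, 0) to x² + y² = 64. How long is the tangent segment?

4√21

With centre O = (0, 0), |OP|² = 400 and r² = 64.
The tangent meets the radius at right angles, so tangent² = |PO|² − r² = 400 − 64 = 336.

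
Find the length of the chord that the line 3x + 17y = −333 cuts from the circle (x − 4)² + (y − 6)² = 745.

From the line, y = (−333 − 3x)/17. Substituting:
298x² + 298x − 21456 = 0  ⟹  x² + x − 72 = 0
x = 8 or x = −9, giving (8, −21) and (−9, −18).
Chord length = distance between (8, −21) and (−9, −18) = √298 = √298.

√298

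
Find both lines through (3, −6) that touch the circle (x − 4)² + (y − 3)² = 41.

4x − 5y = 42 and 5x + 4y = −9

Write the tangent as mx − y + (−6 − m·(3)) = 0 and set its distance from the centre to √41:
[m·(1) − (9)]² = 41(m² + 1)
20m² + 9m − 20 = 0, so m = 4/5 or m = −5/4.
Through (3, −6) these give 4x − 5y = 42 and 5x + 4y = −9.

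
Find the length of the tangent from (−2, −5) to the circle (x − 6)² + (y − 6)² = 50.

The centre is (6, 6) and r = 5√2. The square of the distance from P to the centre is 64 + 121 = 185.
Power of the point: PT² = |PO|² − r² = 135, so PT = 3√15.

3√15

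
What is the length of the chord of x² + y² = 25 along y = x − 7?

From the line, y = x − 7. Substituting:
2x² − 14x + 24 = 0  ⟹  x² − 7x + 12 = 0
x = 4 or x = 3, giving (4, −3) and (3, −4).
|(4, −3) − (3, −4)| = √((1)² + (1)²) = √2.

√2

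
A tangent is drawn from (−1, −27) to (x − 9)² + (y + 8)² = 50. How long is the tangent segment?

√411

Centre (9, −8), r² = 50. |PO|² = (−10)² + (−19)² = 461.
By the tangent–radius right angle, tangent length = √(|PO|² − r²) = √411.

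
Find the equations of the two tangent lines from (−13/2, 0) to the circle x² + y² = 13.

2x + 3y = −13 and 2x − 3y = −13

A line y − (0) = m(x − (−13/2)) is tangent when its distance from (0, 0) is √13:
[m·(13/2) − (0)]² = 13(m² + 1)
9m² − 4 = 0, so m = −2/3 or m = 2/3.
With m = −2/3: 2x + 3y = −13. With m = 2/3: 2x − 3y = −13.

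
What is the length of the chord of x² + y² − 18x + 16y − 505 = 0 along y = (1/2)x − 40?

6√5

Express y = (−80 + x)/2 and substitute into the circle:
5x² − 200x + 1820 = 0  ⟹  x² − 40x + 364 = 0
x = 26 or x = 14, giving (26, −27) and (14, −33).
|(26, −27) − (14, −33)| = √((12)² + (6)²) = 6√5.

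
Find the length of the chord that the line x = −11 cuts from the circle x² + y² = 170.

Centre (0, 0), r² = 170. Perpendicular distance d from centre to line = |11| / √1 = 11.
Chord = 2√(r² − d²) = 2·√(49) = 14.

14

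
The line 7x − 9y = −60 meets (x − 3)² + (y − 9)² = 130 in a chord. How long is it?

The distance from (3, 9) to the line is 0/√130, and r² = 130.
Chord = 2√(r² − d²) = 2·√(130) = 2√130.

2√130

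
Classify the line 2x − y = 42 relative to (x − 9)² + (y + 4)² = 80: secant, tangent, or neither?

tangent

Substituting the line into the circle gives 5x² − 170x + 1445 = 0.
Discriminant = (−170)² − 4·5·(1445) = 0.
A repeated root: the line is tangent.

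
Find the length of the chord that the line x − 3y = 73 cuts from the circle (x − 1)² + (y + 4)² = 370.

The distance from (1, −4) to the line is 60/√10, and r² = 370.
Chord = 2√(r² − d²) = 2·√(10) = 2√10.

2√10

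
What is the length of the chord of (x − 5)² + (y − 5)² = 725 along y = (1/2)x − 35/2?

Express y = (−35 + x)/2 and substitute into the circle:
5x² − 130x − 775 = 0  ⟹  x² − 26x − 155 = 0
x = 31 or x = −5, giving (31, −2) and (−5, −20).
Chord length = distance between (31, −2) and (−5, −20) = √1620 = 18√5.

18√5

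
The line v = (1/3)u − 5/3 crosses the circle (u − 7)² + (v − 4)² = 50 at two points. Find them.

Express v = (−5 + u)/3 and substitute into the circle:
10u² − 160u + 280 = 0  ⟹  u² − 16u + 28 = 0
u = 14 or u = 2, giving (14, 3) and (2, −1).

(2, −1) and (14, 3)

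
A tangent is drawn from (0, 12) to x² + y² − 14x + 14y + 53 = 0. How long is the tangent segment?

√365

The centre is (7, −7) and r = 3√5. The square of the distance from P to the centre is 49 + 361 = 410.
By the tangent–radius right angle, tangent length = √(|PO|² − r²) = √365.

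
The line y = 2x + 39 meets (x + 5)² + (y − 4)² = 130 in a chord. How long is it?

The distance from (−5, 4) to the line is 25/√5, and r² = 130.
Half the chord is √(r² − d²) = √(5), so the full chord is 2√5.

2√5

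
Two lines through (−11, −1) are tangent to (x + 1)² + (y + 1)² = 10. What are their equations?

Write the tangent as mx − y + (−1 − m·(−11)) = 0 and set its distance from the centre to √10:
[m·(10) − (0)]² = 10(m² + 1)
9m² − 1 = 0, so m = −1/3 or m = 1/3.
Through (−11, −1) these give x + 3y = −14 and x − 3y = −8.

x + 3y = −14 and x − 3y = −8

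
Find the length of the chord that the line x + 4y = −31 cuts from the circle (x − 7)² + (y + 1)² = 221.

The distance from (7, −1) to the line is 34/√17, and r² = 221.
Chord = 2√(r² − d²) = 2·√(153) = 6√17.

6√17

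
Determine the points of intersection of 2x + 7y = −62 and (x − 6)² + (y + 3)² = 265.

(−10, −6) and (18, −14)

From the line, y = (−62 − 2x)/7. Substituting:
53x² − 424x − 9540 = 0  ⟹  x² − 8x − 180 = 0
x = 18 or x = −10, giving (18, −14) and (−10, −6).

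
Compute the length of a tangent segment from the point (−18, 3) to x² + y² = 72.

Centre (0, 0), r² = 72. |PO|² = (−18)² + (3)² = 333.
The tangent meets the radius at right angles, so tangent² = |PO|² − r² = 333 − 72 = 261.

3√29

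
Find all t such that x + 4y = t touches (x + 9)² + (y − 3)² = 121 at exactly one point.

The line touches the circle iff its distance from (−9, 3) is 11:
|1·(−9) + 4·3 − t| / √17 = 11
|t − (3)| = 11√17.

t = 3 ± 11√17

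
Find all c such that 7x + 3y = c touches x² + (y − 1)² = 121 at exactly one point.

The line touches the circle iff its distance from (0, 1) is 11:
|7·0 + 3·1 − c| / √58 = 11
|c − (3)| = 11√58.

c = 3 ± 11√58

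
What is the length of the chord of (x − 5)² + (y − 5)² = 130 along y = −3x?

6√10

Centre (5, 5), r² = 130. Perpendicular distance d from centre to line = |20| / √10 = 20/√10.
Chord = 2√(r² − d²) = 2·√(90) = 6√10.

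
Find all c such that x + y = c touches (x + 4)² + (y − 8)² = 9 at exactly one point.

Tangency holds when the distance from the centre (−4, 8) to the line equals the radius 3:
|1·(−4) + 1·8 − c| / √2 = 3
|c − (4)| = 3√2.

c = 4 ± 3√2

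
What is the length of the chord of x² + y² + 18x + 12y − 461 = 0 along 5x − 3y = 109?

2√34

The distance from (−9, −6) to the line is 136/√34, and r² = 578.
Chord = 2√(r² − d²) = 2·√(34) = 2√34.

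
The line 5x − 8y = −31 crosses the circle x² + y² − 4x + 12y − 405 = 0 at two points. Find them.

From the line, y = (31 + 5x)/8. Substituting:
89x² + 534x − 21983 = 0  ⟹  x² + 6x − 247 = 0
x = 13 or x = −19, giving (13, 12) and (−19, −8).

(−19, −8) and (13, 12)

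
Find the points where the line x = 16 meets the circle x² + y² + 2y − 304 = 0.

(16, −8) and (16, 6)

The line gives x = 16. Substituting into the circle:
y² + 2y − 48 = 0
y = 6 or y = −8, giving (16, 6) and (16, −8).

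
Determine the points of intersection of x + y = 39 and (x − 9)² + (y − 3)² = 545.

From the line, y = −x + 39. Substituting:
2x² − 90x + 832 = 0  ⟹  x² − 45x + 416 = 0
x = 32 or x = 13, giving (32, 7) and (13, 26).

(13, 26) and (32, 7)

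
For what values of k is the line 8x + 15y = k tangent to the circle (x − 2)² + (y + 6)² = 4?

k = −108 or k = −40

Tangency holds when the distance from the centre (2, −6) to the line equals the radius 2:
|8·2 + 15·(−6) − k| / √289 = 2
|k − (−74)| = 2·17, so k = −40 or k = −108.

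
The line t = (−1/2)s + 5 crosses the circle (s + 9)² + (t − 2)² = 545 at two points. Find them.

(−26, 18) and (14, −2)

Express t = (10 − s)/2 and substitute into the circle:
5s² + 60s − 1820 = 0  ⟹  s² + 12s − 364 = 0
s = 14 or s = −26, giving (14, −2) and (−26, 18).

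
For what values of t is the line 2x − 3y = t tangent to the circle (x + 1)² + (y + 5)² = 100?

The line touches the circle iff its distance from (−1, −5) is 10:
|2·(−1) − 3·(−5) − t| / √13 = 10
|t − (13)| = 10√13.

t = 13 ± 10√13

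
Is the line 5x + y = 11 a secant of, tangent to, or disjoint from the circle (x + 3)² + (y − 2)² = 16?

Centre (−3, 2), r² = 16. Distance² from centre to line = (−24)²/26 = 288/13.
Since d² > r², the line lies outside the circle.

disjoint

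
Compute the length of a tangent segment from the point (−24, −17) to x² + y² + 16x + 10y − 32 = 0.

3√31

The centre is (−8, −5) and r = 11. The square of the distance from P to the centre is 256 + 144 = 400.
The tangent meets the radius at right angles, so tangent² = |PO|² − r² = 400 − 121 = 279.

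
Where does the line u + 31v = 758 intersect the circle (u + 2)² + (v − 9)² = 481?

Substitute v = (758 − u)/31:
962u² + 2886u − 228956 = 0  ⟹  u² + 3u − 238 = 0
u = 14 or u = −17, giving (14, 24) and (−17, 25).

(−17, 25) and (14, 24)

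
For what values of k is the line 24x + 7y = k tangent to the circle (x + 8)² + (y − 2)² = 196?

k = −528 or k = 172

Tangency holds when the distance from the centre (−8, 2) to the line equals the radius 14:
|24·(−8) + 7·2 − k| / √625 = 14
|k − (−178)| = 14·25, so k = 172 or k = −528.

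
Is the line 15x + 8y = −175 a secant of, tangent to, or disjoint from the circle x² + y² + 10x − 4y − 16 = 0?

d² = (15·(−5) + 8·2 − (−175))²/289 = 13456/289; r² = 45.
Since d² > r², the line lies outside the circle.

disjoint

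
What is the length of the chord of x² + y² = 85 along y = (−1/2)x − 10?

2√5

Substitute y = (−20 − x)/2:
5x² + 40x + 60 = 0  ⟹  x² + 8x + 12 = 0
x = −2 or x = −6, giving (−2, −9) and (−6, −7).
Chord length = distance between (−2, −9) and (−6, −7) = √20 = 2√5.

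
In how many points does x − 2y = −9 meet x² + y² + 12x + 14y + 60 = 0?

0

Substituting the line into the circle gives 5x² + 94x + 573 = 0.
Discriminant = (94)² − 4·5·(573) = −2624 < 0.
No real roots: the line does not meet the circle.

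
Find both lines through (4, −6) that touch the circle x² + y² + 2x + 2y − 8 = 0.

3x + y = 6 and x + 3y = −14

Let a tangent through (4, −6) have slope m. Its distance from (−1, −1) must equal √10:
(−5m − (5))² = 10(m² + 1)
3m² + 10m + 3 = 0, so m = −3 or m = −1/3.
Through (4, −6) these give 3x + y = 6 and x + 3y = −14.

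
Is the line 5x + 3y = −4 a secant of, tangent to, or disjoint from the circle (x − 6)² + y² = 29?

d² = (5·6 + 3·0 − (−4))²/34 = 34; r² = 29.
Since d² > r², the line lies outside the circle.

disjoint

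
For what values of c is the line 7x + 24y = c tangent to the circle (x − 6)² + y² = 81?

The line touches the circle iff its distance from (6, 0) is 9:
|7·6 + 24·0 − c| / √625 = 9
|c − (42)| = 9·25, so c = 267 or c = −183.

c = −183 or c = 267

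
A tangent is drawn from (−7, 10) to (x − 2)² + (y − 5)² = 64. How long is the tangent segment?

Centre (2, 5), r² = 64. |PO|² = (−9)² + (5)² = 106.
By the tangent–radius right angle, tangent length = √(|PO|² − r²) = √42.

√42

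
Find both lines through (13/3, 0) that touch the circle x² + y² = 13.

3x + 2y = 13 and 3x − 2y = 13

A line y − (0) = m(x − (13/3)) is tangent when its distance from (0, 0) is √13:
[m·(−13/3) − (0)]² = 13(m² + 1)
4m² − 9 = 0, so m = −3/2 or m = 3/2.
Through (13/3, 0) these give 3x + 2y = 13 and 3x − 2y = 13.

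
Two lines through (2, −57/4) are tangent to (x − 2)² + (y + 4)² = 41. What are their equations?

5x + 4y = −47 and 5x − 4y = 67

A line y − (−57/4) = m(x − (2)) is tangent when its distance from (2, −4) is √41:
(0m − (41/4))² = 41(m² + 1)
16m² − 25 = 0, so m = −5/4 or m = 5/4.
With m = −5/4: 5x + 4y = −47. With m = 5/4: 5x − 4y = 67.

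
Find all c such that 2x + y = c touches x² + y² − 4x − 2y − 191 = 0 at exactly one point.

The line touches the circle iff its distance from (2, 1) is 14:
|2·2 + 1·1 − c| / √5 = 14
|c − (5)| = 14√5.

c = 5 ± 14√5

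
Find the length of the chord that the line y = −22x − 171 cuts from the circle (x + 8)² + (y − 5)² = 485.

2√485

From the line, y = −22x − 171. Substituting:
485x² + 7760x + 30555 = 0  ⟹  x² + 16x + 63 = 0
x = −7 or x = −9, giving (−7, −17) and (−9, 27).
Chord length = distance between (−7, −17) and (−9, 27) = √1940 = 2√485.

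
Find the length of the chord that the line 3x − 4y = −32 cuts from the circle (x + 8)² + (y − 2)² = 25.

The distance from (−8, 2) to the line is 0/√25, and r² = 25.
Half the chord is √(r² − d²) = √(25), so the full chord is 10.

10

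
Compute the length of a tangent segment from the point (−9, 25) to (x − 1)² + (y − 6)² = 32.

√429

The centre is (1, 6) and r = 4√2. The square of the distance from P to the centre is 100 + 361 = 461.
By the tangent–radius right angle, tangent length = √(|PO|² − r²) = √429.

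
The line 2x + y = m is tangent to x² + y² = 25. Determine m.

m = ±5√5

Tangency holds when the distance from the centre (0, 0) to the line equals the radius 5:
|2·0 + 1·0 − m| / √5 = 5
|m| = 5√5.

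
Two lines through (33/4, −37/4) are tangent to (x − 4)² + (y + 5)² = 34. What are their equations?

3x − 5y = 71 and 5x − 3y = 69

Let a tangent through (33/4, −37/4) have slope m. Its distance from (4, −5) must equal √34:
(−17/4m − (17/4))² = 34(m² + 1)
15m² − 34m + 15 = 0, so m = 3/5 or m = 5/3.
With m = 3/5: 3x − 5y = 71. With m = 5/3: 5x − 3y = 69.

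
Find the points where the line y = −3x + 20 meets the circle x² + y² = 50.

(5, 5) and (7, −1)

Express y = −3x + 20 and substitute into the circle:
10x² − 120x + 350 = 0  ⟹  x² − 12x + 35 = 0
x = 7 or x = 5, giving (7, −1) and (5, 5).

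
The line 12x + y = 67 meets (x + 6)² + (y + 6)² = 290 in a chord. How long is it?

2√145

Substitute y = −12x + 67:
145x² − 1740x + 5075 = 0  ⟹  x² − 12x + 35 = 0
x = 7 or x = 5, giving (7, −17) and (5, 7).
|(7, −17) − (5, 7)| = √((2)² + (−24)²) = 2√145.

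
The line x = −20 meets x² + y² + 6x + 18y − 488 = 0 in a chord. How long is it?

Centre (−3, −9), r² = 578. Perpendicular distance d from centre to line = |17| / √1 = 17.
Half the chord is √(r² − d²) = √(289), so the full chord is 34.

34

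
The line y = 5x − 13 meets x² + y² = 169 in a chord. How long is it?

From the line, y = 5x − 13. Substituting:
26x² − 130x = 0  ⟹  x² − 5x = 0
x = 5 or x = 0, giving (5, 12) and (0, −13).
Chord length = distance between (5, 12) and (0, −13) = √650 = 5√26.

5√26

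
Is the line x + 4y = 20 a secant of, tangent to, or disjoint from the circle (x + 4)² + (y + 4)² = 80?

disjoint

Substituting the line into the circle gives 17x² + 56x + 272 = 0.
Δ = 3136 − 18496 = −15360.
No real roots: the line does not meet the circle.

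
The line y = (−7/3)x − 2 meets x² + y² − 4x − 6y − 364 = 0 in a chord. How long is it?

5√58

Centre (2, 3), r² = 377. Perpendicular distance d from centre to line = |29| / √58 = 29/√58.
Chord = 2√(r² − d²) = 2·√(725/2) = 5√58.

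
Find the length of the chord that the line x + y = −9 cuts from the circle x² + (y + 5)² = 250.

22√2

Express y = −x − 9 and substitute into the circle:
2x² + 8x − 234 = 0  ⟹  x² + 4x − 117 = 0
x = 9 or x = −13, giving (9, −18) and (−13, 4).
|(9, −18) − (−13, 4)| = √((22)² + (−22)²) = 22√2.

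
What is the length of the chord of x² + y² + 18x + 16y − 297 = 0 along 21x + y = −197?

2√442

Express y = −21x − 197 and substitute into the circle:
442x² + 7956x + 35360 = 0  ⟹  x² + 18x + 80 = 0
x = −8 or x = −10, giving (−8, −29) and (−10, 13).
|(−8, −29) − (−10, 13)| = √((2)² + (−42)²) = 2√442.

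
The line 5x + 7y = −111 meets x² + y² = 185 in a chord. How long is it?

√74

Express y = (−111 − 5x)/7 and substitute into the circle:
74x² + 1110x + 3256 = 0  ⟹  x² + 15x + 44 = 0
x = −4 or x = −11, giving (−4, −13) and (−11, −8).
|(−4, −13) − (−11, −8)| = √((7)² + (−5)²) = √74.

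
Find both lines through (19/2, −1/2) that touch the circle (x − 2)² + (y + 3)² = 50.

A line y − (−1/2) = m(x − (19/2)) is tangent when its distance from (2, −3) is 5√2:
[m·(−15/2) − (−5/2)]² = 50(m² + 1)
m² − 6m − 7 = 0, so m = 7 or m = −1.
With m = 7: 7x − y = 67. With m = −1: x + y = 9.

7x − y = 67 and x + y = 9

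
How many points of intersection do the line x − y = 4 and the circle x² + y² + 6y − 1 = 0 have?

2

Substituting the line into the circle gives 2x² − 2x − 9 = 0.
Δ = 4 − (−72) = 76.
Two real roots: the line is a secant.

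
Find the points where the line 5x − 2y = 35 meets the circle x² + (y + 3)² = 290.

Substitute y = (−35 + 5x)/2:
29x² − 290x − 319 = 0  ⟹  x² − 10x − 11 = 0
x = 11 or x = −1, giving (11, 10) and (−1, −20).

(−1, −20) and (11, 10)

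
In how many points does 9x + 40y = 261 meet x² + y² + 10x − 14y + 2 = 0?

Substituting the line into the circle gives 1681x² + 16342x − 74839 = 0.
Discriminant = (16342)² − 4·1681·(−74839) = 770278400 > 0.
Two real roots: the line is a secant.

2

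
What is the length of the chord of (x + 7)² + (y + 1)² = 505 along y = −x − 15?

Express y = −x − 15 and substitute into the circle:
2x² + 42x − 260 = 0  ⟹  x² + 21x − 130 = 0
x = 5 or x = −26, giving (5, −20) and (−26, 11).
|(5, −20) − (−26, 11)| = √((31)² + (−31)²) = 31√2.

31√2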